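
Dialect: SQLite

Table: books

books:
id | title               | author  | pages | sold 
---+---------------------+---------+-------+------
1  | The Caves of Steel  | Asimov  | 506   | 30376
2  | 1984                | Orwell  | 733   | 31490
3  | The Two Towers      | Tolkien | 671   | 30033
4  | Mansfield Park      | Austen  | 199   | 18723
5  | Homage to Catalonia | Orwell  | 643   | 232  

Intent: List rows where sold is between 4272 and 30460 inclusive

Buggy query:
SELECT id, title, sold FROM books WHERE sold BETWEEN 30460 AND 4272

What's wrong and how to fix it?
Bug: The bounds are reversed; BETWEEN a AND b requires a <= b to match anything

Fix: Swap the bounds so the smaller value comes first

Corrected query:
SELECT id, title, sold FROM books WHERE sold BETWEEN 4272 AND 30460

Result:
id | title              | sold 
---+--------------------+------
1  | The Caves of Steel | 30376
3  | The Two Towers     | 30033
4  | Mansfield Park     | 18723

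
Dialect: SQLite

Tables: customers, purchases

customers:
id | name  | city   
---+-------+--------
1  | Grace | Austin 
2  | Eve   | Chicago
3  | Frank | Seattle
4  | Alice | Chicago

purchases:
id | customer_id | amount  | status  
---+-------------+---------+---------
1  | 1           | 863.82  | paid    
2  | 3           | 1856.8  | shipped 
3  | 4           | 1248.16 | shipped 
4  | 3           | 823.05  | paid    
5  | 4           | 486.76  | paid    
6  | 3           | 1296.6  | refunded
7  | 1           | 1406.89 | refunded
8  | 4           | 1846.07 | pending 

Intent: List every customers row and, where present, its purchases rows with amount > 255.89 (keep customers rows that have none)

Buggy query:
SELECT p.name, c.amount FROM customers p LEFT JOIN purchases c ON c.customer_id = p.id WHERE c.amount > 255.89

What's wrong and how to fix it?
Bug: A WHERE condition on the right-hand table after LEFT JOIN drops unmatched parents

Fix: Move the right-table condition into the ON clause so unmatched parents are kept

Corrected query:
SELECT p.name, c.amount FROM customers p LEFT JOIN purchases c ON c.customer_id = p.id AND c.amount > 255.89

Result:
name  | amount 
------+--------
Grace | 863.82 
Grace | 1406.89
Eve   | NULL   
Frank | 823.05 
Frank | 1296.6 
Frank | 1856.8 
Alice | 486.76 
Alice | 1248.16
Alice | 1846.07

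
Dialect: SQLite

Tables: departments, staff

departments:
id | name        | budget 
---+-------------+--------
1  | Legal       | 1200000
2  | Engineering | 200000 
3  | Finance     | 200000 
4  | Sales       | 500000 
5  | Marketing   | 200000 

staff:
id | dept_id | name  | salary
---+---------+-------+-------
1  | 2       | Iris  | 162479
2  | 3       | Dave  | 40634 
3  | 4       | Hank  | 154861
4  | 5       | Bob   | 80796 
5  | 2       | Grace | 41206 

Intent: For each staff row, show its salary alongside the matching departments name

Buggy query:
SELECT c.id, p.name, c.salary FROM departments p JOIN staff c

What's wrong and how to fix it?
Bug: Missing join condition: each staff row is matched to all departments rows instead of just its own

Fix: Specify the join condition linking the foreign key to the parent id

Corrected query:
SELECT c.id, p.name, c.salary FROM departments p JOIN staff c ON c.dept_id = p.id

Result:
id | name        | salary
---+-------------+-------
1  | Engineering | 162479
2  | Finance     | 40634 
3  | Sales       | 154861
4  | Marketing   | 80796 
5  | Engineering | 41206 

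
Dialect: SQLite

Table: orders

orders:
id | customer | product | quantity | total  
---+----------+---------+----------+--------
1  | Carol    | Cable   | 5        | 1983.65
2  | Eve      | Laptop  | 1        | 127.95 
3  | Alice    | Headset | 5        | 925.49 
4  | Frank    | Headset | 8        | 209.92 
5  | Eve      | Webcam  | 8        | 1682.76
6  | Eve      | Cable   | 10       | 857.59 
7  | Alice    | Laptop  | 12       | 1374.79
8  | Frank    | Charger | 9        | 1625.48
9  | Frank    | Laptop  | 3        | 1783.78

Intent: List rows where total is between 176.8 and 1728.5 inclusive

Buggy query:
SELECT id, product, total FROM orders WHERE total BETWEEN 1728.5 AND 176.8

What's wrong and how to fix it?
Bug: BETWEEN expects the lower bound first; with 1728.5 AND 176.8 the range is empty

Fix: Write BETWEEN 176.8 AND 1728.5

Corrected query:
SELECT id, product, total FROM orders WHERE total BETWEEN 176.8 AND 1728.5

Result:
id | product | total  
---+---------+--------
3  | Headset | 925.49 
4  | Headset | 209.92 
5  | Webcam  | 1682.76
6  | Cable   | 857.59 
7  | Laptop  | 1374.79
8  | Charger | 1625.48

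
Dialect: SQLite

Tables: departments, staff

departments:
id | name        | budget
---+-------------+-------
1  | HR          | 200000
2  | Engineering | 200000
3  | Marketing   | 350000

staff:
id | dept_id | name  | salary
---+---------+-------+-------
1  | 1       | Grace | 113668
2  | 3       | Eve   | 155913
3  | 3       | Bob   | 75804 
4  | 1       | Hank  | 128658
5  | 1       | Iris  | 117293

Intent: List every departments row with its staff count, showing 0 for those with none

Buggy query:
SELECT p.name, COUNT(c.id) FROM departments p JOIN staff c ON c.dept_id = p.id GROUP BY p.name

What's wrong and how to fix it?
Bug: INNER JOIN drops departments rows that have no matching staff rows

Fix: Use LEFT JOIN so parents without children still appear (COUNT(c.id) gives 0)

Corrected query:
SELECT p.name, COUNT(c.id) FROM departments p LEFT JOIN staff c ON c.dept_id = p.id GROUP BY p.name

Result:
name        | COUNT(c.id)
------------+------------
Engineering | 0          
HR          | 3          
Marketing   | 2          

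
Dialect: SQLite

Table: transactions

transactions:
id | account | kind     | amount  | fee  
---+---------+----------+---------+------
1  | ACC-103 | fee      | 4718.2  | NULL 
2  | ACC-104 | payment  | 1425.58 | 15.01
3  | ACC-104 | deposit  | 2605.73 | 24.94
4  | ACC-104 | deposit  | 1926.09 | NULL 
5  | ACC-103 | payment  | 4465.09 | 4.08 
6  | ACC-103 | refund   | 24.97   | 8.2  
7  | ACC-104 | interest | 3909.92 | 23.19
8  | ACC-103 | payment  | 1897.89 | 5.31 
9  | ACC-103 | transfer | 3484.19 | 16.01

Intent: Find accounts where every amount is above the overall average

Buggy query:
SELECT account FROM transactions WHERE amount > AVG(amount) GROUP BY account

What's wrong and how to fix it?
Bug: AVG() is an aggregate; it can't sit directly in WHERE

Fix: Use a subquery for AVG and a HAVING MIN(...) filter so the condition holds for every row in the group

Corrected query:
SELECT account FROM transactions GROUP BY account HAVING MIN(amount) > (SELECT AVG(amount) FROM transactions)

Result:
(no rows)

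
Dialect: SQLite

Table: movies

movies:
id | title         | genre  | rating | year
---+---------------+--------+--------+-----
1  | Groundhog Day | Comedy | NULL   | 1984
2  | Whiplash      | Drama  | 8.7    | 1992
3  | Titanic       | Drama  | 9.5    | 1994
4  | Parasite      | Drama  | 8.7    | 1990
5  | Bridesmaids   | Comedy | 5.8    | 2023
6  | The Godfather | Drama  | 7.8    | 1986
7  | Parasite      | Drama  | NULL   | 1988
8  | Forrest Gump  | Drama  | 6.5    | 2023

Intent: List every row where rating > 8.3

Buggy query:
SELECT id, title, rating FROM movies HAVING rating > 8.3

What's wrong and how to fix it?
Bug: This is a non-aggregate query (no GROUP BY, no aggregates), so in SQLite the HAVING clause is invalid here; a row-level condition belongs in WHERE

Fix: Use WHERE for row-level filtering

Corrected query:
SELECT id, title, rating FROM movies WHERE rating > 8.3

Result:
id | title    | rating
---+----------+-------
2  | Whiplash | 8.7   
3  | Titanic  | 9.5   
4  | Parasite | 8.7   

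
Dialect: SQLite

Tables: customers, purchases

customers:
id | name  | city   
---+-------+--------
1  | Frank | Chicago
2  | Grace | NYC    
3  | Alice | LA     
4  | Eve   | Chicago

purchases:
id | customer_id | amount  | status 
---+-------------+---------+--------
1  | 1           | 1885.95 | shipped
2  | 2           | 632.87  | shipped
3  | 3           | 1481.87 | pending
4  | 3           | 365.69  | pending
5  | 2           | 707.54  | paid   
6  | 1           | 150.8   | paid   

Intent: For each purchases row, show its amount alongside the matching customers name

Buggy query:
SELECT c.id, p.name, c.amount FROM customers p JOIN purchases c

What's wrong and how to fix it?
Bug: JOIN with no ON clause produces a cartesian product; every purchases row pairs with every customers row

Fix: Add ON c.customer_id = p.id to the JOIN

Corrected query:
SELECT c.id, p.name, c.amount FROM customers p JOIN purchases c ON c.customer_id = p.id

Result:
id | name  | amount 
---+-------+--------
1  | Frank | 1885.95
2  | Grace | 632.87 
3  | Alice | 1481.87
4  | Alice | 365.69 
5  | Grace | 707.54 
6  | Frank | 150.8  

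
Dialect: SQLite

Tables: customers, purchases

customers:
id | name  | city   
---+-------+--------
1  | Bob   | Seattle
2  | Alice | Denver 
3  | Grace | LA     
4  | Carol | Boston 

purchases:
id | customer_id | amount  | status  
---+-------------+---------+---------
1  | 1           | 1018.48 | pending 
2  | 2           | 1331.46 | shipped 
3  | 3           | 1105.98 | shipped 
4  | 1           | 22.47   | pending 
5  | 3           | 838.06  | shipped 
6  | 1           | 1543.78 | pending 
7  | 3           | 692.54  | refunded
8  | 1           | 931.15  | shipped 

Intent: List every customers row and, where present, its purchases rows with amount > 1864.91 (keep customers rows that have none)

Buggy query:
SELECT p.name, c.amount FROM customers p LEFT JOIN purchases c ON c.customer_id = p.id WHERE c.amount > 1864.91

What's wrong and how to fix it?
Bug: Filtering c.amount in WHERE discards the NULL rows produced by LEFT JOIN, turning it into an inner join

Fix: Move the right-table condition into the ON clause so unmatched parents are kept

Corrected query:
SELECT p.name, c.amount FROM customers p LEFT JOIN purchases c ON c.customer_id = p.id AND c.amount > 1864.91

Result:
name  | amount
------+-------
Bob   | NULL  
Alice | NULL  
Grace | NULL  
Carol | NULL  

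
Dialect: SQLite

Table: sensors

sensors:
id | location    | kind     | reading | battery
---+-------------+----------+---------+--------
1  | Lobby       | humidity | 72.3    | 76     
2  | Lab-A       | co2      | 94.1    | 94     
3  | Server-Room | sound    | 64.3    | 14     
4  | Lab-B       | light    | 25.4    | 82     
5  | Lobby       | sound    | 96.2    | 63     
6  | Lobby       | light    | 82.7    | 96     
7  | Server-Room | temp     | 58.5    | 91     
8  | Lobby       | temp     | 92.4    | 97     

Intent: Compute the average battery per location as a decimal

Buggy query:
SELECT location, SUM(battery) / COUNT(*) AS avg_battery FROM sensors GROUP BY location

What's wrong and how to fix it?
Bug: SUM(battery) and COUNT(*) are both integers; the division truncates the fractional part

Fix: Cast one side to REAL so the division keeps the fractional part

Corrected query:
SELECT location, SUM(battery) * 1.0 / COUNT(*) AS avg_battery FROM sensors GROUP BY location

Result:
location    | avg_battery
------------+------------
Lab-A       | 94         
Lab-B       | 82         
Lobby       | 83         
Server-Room | 52.5       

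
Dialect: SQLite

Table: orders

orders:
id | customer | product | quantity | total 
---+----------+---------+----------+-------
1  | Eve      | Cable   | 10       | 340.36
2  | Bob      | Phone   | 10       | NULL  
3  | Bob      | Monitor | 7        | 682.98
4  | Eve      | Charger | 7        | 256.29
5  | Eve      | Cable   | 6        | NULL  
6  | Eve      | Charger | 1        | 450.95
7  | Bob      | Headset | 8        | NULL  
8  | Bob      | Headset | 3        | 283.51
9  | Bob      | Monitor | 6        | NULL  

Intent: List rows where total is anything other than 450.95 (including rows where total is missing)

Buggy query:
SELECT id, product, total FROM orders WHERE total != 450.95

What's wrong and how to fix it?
Bug: 'total != 450.95' is unknown when total is NULL, so NULL rows are silently excluded

Fix: Handle NULL separately with IS NULL alongside the inequality

Corrected query:
SELECT id, product, total FROM orders WHERE total != 450.95 OR total IS NULL

Result:
id | product | total 
---+---------+-------
1  | Cable   | 340.36
2  | Phone   | NULL  
3  | Monitor | 682.98
4  | Charger | 256.29
5  | Cable   | NULL  
7  | Headset | NULL  
8  | Headset | 283.51
9  | Monitor | NULL  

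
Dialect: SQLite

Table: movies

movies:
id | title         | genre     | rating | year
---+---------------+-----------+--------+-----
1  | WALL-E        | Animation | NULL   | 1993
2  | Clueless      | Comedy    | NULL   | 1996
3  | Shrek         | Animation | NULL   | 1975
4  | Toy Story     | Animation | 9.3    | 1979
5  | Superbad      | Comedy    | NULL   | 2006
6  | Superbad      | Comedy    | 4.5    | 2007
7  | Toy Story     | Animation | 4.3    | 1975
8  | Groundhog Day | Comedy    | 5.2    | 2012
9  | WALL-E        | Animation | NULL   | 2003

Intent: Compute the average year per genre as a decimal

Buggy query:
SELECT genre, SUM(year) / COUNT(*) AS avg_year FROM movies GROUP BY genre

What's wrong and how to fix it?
Bug: Both operands are integers, so '/' performs integer division and truncates

Fix: Cast one side to REAL so the division keeps the fractional part

Corrected query:
SELECT genre, SUM(year) * 1.0 / COUNT(*) AS avg_year FROM movies GROUP BY genre

Result:
genre     | avg_year
----------+---------
Animation | 1985    
Comedy    | 2005.25 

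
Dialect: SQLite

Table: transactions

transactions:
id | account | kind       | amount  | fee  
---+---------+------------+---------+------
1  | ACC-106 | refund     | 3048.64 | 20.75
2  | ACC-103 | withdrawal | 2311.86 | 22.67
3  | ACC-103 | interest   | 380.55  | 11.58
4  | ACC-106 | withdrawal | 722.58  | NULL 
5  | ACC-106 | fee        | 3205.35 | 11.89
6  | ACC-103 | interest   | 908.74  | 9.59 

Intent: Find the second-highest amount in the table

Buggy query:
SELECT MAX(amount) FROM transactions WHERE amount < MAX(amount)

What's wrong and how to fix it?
Bug: The inner MAX is an aggregate inside WHERE, which is not allowed

Fix: Put the inner MAX in a scalar subquery

Corrected query:
SELECT MAX(amount) FROM transactions WHERE amount < (SELECT MAX(amount) FROM transactions)

Result:
MAX(amount)
-----------
3048.64    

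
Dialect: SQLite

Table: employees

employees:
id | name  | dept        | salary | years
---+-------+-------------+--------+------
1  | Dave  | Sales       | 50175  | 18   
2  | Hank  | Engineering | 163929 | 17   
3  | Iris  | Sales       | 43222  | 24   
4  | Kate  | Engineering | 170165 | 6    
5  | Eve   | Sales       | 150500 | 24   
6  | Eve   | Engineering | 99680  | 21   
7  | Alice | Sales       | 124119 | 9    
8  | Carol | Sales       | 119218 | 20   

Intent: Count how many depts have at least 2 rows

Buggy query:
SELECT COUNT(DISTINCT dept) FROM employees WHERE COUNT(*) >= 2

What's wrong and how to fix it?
Bug: WHERE filters individual rows, not groups, so a group-level COUNT is invalid there

Fix: Group first with HAVING COUNT(*) >= 2, then COUNT the resulting groups

Corrected query:
SELECT COUNT(*) FROM (SELECT dept FROM employees GROUP BY dept HAVING COUNT(*) >= 2)

Result:
COUNT(*)
--------
2       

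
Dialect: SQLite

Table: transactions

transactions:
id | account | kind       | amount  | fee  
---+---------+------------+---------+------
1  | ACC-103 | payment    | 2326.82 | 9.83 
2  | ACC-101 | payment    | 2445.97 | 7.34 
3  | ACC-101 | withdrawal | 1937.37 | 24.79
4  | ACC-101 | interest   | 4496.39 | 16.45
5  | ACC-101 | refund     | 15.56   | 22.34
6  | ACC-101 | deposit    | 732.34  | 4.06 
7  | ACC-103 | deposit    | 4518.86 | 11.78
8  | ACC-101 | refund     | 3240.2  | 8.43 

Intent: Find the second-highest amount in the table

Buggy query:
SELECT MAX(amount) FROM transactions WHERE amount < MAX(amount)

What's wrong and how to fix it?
Bug: MAX(amount) on the right of the comparison is an aggregate-in-WHERE error

Fix: Compute the overall MAX in a subquery, then take MAX of rows below it

Corrected query:
SELECT MAX(amount) FROM transactions WHERE amount < (SELECT MAX(amount) FROM transactions)

Result:
MAX(amount)
-----------
4496.39    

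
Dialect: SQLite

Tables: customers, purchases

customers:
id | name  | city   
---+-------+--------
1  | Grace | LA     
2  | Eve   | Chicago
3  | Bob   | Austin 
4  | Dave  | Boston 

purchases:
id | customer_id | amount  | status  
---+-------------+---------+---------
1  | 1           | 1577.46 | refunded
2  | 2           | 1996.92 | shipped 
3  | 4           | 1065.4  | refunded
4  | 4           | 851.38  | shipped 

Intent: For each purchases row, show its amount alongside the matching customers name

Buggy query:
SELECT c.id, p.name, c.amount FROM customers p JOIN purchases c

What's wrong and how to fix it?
Bug: JOIN with no ON clause produces a cartesian product; every purchases row pairs with every customers row

Fix: Specify the join condition linking the foreign key to the parent id

Corrected query:
SELECT c.id, p.name, c.amount FROM customers p JOIN purchases c ON c.customer_id = p.id

Result:
id | name  | amount 
---+-------+--------
1  | Grace | 1577.46
2  | Eve   | 1996.92
3  | Dave  | 1065.4 
4  | Dave  | 851.38 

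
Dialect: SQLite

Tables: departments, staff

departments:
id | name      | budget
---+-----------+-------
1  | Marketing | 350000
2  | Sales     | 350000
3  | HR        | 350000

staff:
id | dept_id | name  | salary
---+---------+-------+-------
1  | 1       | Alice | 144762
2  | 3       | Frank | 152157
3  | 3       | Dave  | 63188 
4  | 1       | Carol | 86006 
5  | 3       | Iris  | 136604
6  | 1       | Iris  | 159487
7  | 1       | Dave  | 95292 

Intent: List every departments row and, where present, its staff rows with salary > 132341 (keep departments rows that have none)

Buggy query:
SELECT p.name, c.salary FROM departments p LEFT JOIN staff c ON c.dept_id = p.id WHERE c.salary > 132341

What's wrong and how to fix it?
Bug: Filtering c.salary in WHERE discards the NULL rows produced by LEFT JOIN, turning it into an inner join

Fix: Put 'c.salary > 132341' in the JOIN's ON clause instead of WHERE

Corrected query:
SELECT p.name, c.salary FROM departments p LEFT JOIN staff c ON c.dept_id = p.id AND c.salary > 132341

Result:
name      | salary
----------+-------
Marketing | 144762
Marketing | 159487
Sales     | NULL  
HR        | 136604
HR        | 152157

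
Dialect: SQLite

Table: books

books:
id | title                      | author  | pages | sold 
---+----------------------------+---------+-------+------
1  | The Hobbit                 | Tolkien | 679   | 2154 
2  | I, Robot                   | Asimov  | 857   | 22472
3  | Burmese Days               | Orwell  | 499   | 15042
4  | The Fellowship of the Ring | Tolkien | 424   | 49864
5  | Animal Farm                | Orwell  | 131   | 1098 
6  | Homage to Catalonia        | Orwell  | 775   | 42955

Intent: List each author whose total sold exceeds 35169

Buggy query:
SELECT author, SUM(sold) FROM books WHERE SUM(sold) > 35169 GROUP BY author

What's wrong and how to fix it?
Bug: SUM(sold) is an aggregate, but WHERE filters rows before aggregation

Fix: Move the aggregate condition to a HAVING clause

Corrected query:
SELECT author, SUM(sold) FROM books GROUP BY author HAVING SUM(sold) > 35169

Result:
author  | SUM(sold)
--------+----------
Orwell  | 59095    
Tolkien | 52018    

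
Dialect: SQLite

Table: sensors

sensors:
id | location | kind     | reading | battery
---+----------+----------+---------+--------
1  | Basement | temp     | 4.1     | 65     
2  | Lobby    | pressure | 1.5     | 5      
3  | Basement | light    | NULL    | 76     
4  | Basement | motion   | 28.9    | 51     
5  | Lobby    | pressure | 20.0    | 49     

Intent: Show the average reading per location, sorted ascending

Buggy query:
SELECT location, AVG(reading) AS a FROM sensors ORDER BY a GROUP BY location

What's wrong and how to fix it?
Bug: GROUP BY must precede ORDER BY

Fix: Reorder: SELECT … FROM … GROUP BY … ORDER BY …

Corrected query:
SELECT location, AVG(reading) AS a FROM sensors GROUP BY location ORDER BY a

Result:
location | a    
---------+------
Lobby    | 10.75
Basement | 16.5 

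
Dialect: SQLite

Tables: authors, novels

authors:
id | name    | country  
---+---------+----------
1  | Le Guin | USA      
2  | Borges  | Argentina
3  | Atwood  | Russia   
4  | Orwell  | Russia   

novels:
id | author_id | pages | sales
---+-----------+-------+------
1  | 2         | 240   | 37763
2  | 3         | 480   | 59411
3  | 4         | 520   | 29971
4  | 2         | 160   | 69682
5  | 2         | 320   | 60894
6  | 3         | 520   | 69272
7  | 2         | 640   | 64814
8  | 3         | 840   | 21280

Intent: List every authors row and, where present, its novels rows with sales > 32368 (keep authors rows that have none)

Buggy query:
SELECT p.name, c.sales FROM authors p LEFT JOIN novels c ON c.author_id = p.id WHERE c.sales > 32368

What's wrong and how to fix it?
Bug: Filtering c.sales in WHERE discards the NULL rows produced by LEFT JOIN, turning it into an inner join

Fix: Put 'c.sales > 32368' in the JOIN's ON clause instead of WHERE

Corrected query:
SELECT p.name, c.sales FROM authors p LEFT JOIN novels c ON c.author_id = p.id AND c.sales > 32368

Result:
name    | sales
--------+------
Le Guin | NULL 
Borges  | 37763
Borges  | 60894
Borges  | 64814
Borges  | 69682
Atwood  | 59411
Atwood  | 69272
Orwell  | NULL 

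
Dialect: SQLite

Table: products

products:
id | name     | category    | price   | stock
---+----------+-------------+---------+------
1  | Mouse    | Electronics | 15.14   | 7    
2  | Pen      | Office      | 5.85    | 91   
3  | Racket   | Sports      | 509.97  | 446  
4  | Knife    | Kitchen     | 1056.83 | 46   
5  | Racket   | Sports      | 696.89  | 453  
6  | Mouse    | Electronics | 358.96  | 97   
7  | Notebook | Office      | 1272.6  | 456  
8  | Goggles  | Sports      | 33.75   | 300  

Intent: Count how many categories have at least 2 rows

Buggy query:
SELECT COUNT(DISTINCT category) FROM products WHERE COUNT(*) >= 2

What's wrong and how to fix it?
Bug: WHERE filters individual rows, not groups, so a group-level COUNT is invalid there

Fix: Use a subquery that GROUPs and filters with HAVING, then count its rows

Corrected query:
SELECT COUNT(*) FROM (SELECT category FROM products GROUP BY category HAVING COUNT(*) >= 2)

Result:
COUNT(*)
--------
3       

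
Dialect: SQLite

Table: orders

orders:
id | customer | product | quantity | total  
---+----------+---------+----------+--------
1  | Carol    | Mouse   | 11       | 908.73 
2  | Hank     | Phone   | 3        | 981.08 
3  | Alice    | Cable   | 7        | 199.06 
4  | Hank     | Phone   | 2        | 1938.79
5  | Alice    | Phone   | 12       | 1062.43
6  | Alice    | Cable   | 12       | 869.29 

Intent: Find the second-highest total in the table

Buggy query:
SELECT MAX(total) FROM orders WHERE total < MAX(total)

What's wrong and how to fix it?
Bug: The inner MAX is an aggregate inside WHERE, which is not allowed

Fix: Compute the overall MAX in a subquery, then take MAX of rows below it

Corrected query:
SELECT MAX(total) FROM orders WHERE total < (SELECT MAX(total) FROM orders)

Result:
MAX(total)
----------
1062.43   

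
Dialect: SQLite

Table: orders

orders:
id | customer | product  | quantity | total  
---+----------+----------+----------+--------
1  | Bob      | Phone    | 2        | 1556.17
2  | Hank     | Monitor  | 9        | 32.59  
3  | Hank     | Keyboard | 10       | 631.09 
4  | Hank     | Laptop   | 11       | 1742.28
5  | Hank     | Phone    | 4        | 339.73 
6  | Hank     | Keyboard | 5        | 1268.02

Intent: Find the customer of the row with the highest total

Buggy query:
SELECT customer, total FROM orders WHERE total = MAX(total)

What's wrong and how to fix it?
Bug: MAX(total) is an aggregate and cannot be used directly in WHERE

Fix: Use a subquery: WHERE total = (SELECT MAX(total) FROM orders)

Corrected query:
SELECT customer, total FROM orders WHERE total = (SELECT MAX(total) FROM orders)

Result:
customer | total  
---------+--------
Hank     | 1742.28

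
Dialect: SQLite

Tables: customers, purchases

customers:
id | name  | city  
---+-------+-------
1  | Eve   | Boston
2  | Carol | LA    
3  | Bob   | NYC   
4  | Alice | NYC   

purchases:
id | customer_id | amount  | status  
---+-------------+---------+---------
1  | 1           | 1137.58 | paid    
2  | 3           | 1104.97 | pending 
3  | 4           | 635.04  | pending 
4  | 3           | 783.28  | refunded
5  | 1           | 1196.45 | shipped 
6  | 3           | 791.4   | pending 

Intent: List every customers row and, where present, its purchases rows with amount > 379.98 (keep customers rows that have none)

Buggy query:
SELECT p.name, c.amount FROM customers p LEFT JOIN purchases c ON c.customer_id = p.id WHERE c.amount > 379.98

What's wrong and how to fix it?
Bug: Filtering c.amount in WHERE discards the NULL rows produced by LEFT JOIN, turning it into an inner join

Fix: Put 'c.amount > 379.98' in the JOIN's ON clause instead of WHERE

Corrected query:
SELECT p.name, c.amount FROM customers p LEFT JOIN purchases c ON c.customer_id = p.id AND c.amount > 379.98

Result:
name  | amount 
------+--------
Eve   | 1137.58
Eve   | 1196.45
Carol | NULL   
Bob   | 783.28 
Bob   | 791.4  
Bob   | 1104.97
Alice | 635.04 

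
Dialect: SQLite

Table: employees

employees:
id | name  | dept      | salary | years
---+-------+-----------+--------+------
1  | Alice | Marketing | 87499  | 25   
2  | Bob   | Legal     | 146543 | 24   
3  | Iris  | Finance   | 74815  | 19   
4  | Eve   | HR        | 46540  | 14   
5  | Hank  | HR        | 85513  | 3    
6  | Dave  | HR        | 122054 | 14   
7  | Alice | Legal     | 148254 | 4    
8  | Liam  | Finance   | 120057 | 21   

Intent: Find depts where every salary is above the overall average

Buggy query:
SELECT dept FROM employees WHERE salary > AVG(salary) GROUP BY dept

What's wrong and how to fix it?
Bug: WHERE evaluates per row before aggregation, so AVG() is unavailable

Fix: Compute the overall average in a scalar subquery and compare each group's MIN against it in HAVING

Corrected query:
SELECT dept FROM employees GROUP BY dept HAVING MIN(salary) > (SELECT AVG(salary) FROM employees)

Result:
dept 
-----
Legal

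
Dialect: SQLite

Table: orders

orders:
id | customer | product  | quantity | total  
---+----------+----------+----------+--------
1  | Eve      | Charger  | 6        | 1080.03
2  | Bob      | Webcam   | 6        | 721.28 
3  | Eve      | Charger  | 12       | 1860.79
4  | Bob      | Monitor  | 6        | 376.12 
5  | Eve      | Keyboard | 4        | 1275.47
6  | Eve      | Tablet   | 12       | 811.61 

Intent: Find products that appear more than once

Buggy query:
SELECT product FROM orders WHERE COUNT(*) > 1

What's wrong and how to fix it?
Bug: COUNT(*) is an aggregate and cannot be used in WHERE

Fix: Group first, then use HAVING for the count condition

Corrected query:
SELECT product FROM orders GROUP BY product HAVING COUNT(*) > 1

Result:
product
-------
Charger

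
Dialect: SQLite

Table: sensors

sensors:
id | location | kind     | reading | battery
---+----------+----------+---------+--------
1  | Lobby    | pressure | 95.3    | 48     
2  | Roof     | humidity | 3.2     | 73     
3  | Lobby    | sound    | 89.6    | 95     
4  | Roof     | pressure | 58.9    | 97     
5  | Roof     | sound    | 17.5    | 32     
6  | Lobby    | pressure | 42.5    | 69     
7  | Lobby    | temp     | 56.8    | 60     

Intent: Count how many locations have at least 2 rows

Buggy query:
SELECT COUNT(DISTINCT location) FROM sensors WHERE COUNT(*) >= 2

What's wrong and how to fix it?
Bug: WHERE filters individual rows, not groups, so a group-level COUNT is invalid there

Fix: Group first with HAVING COUNT(*) >= 2, then COUNT the resulting groups

Corrected query:
SELECT COUNT(*) FROM (SELECT location FROM sensors GROUP BY location HAVING COUNT(*) >= 2)

Result:
COUNT(*)
--------
2       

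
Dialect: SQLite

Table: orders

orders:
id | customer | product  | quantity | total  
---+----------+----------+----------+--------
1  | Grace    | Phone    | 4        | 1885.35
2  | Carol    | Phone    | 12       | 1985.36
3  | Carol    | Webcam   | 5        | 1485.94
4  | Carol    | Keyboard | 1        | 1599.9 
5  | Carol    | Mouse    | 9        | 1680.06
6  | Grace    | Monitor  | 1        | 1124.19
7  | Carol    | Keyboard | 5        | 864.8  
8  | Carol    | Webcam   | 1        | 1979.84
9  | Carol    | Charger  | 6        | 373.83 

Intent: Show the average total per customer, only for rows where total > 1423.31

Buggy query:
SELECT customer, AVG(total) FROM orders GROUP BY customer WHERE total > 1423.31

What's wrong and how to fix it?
Bug: Row-level WHERE must come before GROUP BY in the clause order

Fix: Place WHERE between FROM and GROUP BY

Corrected query:
SELECT customer, AVG(total) FROM orders WHERE total > 1423.31 GROUP BY customer

Result:
customer | AVG(total)
---------+-----------
Carol    | 1746.22   
Grace    | 1885.35   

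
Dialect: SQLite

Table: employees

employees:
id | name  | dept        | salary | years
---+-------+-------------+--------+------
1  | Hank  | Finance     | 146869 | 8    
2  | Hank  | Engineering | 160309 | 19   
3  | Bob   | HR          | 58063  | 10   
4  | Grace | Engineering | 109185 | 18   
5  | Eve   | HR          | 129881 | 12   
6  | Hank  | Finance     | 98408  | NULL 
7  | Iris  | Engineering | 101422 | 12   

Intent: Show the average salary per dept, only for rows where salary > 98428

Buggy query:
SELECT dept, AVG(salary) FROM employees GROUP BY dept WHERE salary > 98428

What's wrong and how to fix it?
Bug: WHERE cannot follow GROUP BY

Fix: Place WHERE between FROM and GROUP BY

Corrected query:
SELECT dept, AVG(salary) FROM employees WHERE salary > 98428 GROUP BY dept

Result:
dept        | AVG(salary)  
------------+--------------
Engineering | 123638.666667
Finance     | 146869       
HR          | 129881       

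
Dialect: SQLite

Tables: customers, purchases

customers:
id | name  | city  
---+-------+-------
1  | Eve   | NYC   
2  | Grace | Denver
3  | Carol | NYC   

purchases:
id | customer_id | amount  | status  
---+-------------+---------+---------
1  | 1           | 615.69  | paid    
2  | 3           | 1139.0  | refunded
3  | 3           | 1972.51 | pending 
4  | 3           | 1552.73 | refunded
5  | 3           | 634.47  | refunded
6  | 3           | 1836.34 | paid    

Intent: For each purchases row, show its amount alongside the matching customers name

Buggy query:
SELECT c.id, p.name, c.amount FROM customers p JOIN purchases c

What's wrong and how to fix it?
Bug: JOIN with no ON clause produces a cartesian product; every purchases row pairs with every customers row

Fix: Specify the join condition linking the foreign key to the parent id

Corrected query:
SELECT c.id, p.name, c.amount FROM customers p JOIN purchases c ON c.customer_id = p.id

Result:
id | name  | amount 
---+-------+--------
1  | Eve   | 615.69 
2  | Carol | 1139   
3  | Carol | 1972.51
4  | Carol | 1552.73
5  | Carol | 634.47 
6  | Carol | 1836.34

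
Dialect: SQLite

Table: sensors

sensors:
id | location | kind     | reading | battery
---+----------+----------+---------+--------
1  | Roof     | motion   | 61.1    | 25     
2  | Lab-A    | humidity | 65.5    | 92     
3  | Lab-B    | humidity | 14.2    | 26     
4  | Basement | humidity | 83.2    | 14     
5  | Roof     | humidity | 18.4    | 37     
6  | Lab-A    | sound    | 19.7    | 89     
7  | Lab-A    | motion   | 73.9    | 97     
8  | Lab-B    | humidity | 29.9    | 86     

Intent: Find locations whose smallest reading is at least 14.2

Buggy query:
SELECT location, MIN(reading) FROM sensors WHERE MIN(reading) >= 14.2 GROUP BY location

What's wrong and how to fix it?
Bug: MIN() in WHERE is a misuse of aggregate

Fix: Use HAVING for the per-group MIN condition

Corrected query:
SELECT location, MIN(reading) FROM sensors GROUP BY location HAVING MIN(reading) >= 14.2

Result:
location | MIN(reading)
---------+-------------
Basement | 83.2        
Lab-A    | 19.7        
Lab-B    | 14.2        
Roof     | 18.4        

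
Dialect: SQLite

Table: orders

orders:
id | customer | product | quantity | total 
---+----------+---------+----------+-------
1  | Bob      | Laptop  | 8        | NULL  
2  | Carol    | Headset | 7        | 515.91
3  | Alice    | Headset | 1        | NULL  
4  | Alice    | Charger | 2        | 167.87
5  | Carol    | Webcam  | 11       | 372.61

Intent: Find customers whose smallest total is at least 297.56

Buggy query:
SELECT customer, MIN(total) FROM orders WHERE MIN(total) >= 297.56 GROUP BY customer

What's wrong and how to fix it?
Bug: Aggregates like MIN are computed per group after WHERE runs

Fix: Replace WHERE with HAVING after the GROUP BY

Corrected query:
SELECT customer, MIN(total) FROM orders GROUP BY customer HAVING MIN(total) >= 297.56

Result:
customer | MIN(total)
---------+-----------
Carol    | 372.61    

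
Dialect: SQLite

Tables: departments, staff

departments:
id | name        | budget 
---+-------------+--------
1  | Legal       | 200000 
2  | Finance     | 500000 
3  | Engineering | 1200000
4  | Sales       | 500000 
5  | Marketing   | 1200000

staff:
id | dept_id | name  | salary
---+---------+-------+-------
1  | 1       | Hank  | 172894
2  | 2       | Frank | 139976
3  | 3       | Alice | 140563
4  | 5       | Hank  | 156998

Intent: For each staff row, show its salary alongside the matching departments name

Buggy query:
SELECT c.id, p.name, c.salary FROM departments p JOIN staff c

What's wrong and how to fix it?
Bug: Missing join condition: each staff row is matched to all departments rows instead of just its own

Fix: Specify the join condition linking the foreign key to the parent id

Corrected query:
SELECT c.id, p.name, c.salary FROM departments p JOIN staff c ON c.dept_id = p.id

Result:
id | name        | salary
---+-------------+-------
1  | Legal       | 172894
2  | Finance     | 139976
3  | Engineering | 140563
4  | Marketing   | 156998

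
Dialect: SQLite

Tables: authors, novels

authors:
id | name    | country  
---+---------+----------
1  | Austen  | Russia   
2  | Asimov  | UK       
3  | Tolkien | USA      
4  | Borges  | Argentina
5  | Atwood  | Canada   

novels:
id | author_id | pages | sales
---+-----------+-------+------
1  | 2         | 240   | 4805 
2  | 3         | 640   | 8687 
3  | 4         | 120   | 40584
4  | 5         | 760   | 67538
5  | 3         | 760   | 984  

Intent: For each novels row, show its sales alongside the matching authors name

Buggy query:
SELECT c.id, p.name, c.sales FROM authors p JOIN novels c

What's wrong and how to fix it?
Bug: JOIN with no ON clause produces a cartesian product; every novels row pairs with every authors row

Fix: Add ON c.author_id = p.id to the JOIN

Corrected query:
SELECT c.id, p.name, c.sales FROM authors p JOIN novels c ON c.author_id = p.id

Result:
id | name    | sales
---+---------+------
1  | Asimov  | 4805 
2  | Tolkien | 8687 
3  | Borges  | 40584
4  | Atwood  | 67538
5  | Tolkien | 984  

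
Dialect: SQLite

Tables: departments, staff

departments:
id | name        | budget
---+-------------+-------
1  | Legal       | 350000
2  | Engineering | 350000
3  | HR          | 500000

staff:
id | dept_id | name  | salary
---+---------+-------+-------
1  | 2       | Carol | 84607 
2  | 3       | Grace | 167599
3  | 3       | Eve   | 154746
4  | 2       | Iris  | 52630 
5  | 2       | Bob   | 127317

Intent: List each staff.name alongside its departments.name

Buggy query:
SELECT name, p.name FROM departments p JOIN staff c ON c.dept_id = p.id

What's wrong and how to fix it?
Bug: Both tables have a 'name' column; the unqualified reference is ambiguous

Fix: Qualify the column with its table alias (c.name)

Corrected query:
SELECT c.name, p.name FROM departments p JOIN staff c ON c.dept_id = p.id

Result:
name  | name       
------+------------
Carol | Engineering
Grace | HR         
Eve   | HR         
Iris  | Engineering
Bob   | Engineering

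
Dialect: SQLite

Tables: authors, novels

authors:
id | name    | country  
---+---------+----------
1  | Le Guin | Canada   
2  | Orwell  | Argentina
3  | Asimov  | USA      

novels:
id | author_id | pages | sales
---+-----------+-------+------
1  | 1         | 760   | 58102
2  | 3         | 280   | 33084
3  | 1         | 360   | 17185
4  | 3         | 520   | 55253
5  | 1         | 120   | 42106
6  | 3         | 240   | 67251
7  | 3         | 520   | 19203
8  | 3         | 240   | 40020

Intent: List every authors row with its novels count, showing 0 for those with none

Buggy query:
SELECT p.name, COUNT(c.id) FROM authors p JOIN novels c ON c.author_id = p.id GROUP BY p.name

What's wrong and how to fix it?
Bug: An inner join excludes parents with zero children

Fix: Switch to LEFT JOIN to retain unmatched parent rows

Corrected query:
SELECT p.name, COUNT(c.id) FROM authors p LEFT JOIN novels c ON c.author_id = p.id GROUP BY p.name

Result:
name    | COUNT(c.id)
--------+------------
Asimov  | 5          
Le Guin | 3          
Orwell  | 0          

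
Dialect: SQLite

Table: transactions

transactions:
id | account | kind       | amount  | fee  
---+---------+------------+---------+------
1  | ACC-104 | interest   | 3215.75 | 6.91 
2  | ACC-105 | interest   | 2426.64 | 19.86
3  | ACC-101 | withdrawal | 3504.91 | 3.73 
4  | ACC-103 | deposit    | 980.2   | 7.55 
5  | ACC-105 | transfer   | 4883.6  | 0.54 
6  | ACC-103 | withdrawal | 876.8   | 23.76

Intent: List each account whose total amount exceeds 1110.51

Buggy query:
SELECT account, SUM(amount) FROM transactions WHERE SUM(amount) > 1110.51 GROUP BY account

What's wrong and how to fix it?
Bug: Aggregate functions cannot appear in a WHERE clause

Fix: Move the aggregate condition to a HAVING clause

Corrected query:
SELECT account, SUM(amount) FROM transactions GROUP BY account HAVING SUM(amount) > 1110.51

Result:
account | SUM(amount)
--------+------------
ACC-101 | 3504.91    
ACC-103 | 1857       
ACC-104 | 3215.75    
ACC-105 | 7310.24    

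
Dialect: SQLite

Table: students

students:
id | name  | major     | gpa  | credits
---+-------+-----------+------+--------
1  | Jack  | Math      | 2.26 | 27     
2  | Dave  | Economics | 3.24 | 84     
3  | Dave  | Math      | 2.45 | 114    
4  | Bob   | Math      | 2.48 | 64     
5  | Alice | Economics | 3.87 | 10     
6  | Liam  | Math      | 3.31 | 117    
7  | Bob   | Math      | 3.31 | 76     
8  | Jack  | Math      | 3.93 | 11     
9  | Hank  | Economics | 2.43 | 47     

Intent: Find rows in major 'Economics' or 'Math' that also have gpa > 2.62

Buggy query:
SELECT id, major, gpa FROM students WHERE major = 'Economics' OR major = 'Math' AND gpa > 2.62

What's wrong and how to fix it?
Bug: Without parentheses, AND is evaluated before OR, so the gpa filter only applies to the 'Math' branch

Fix: Group the OR with parentheses (or use IN), then AND the threshold

Corrected query:
SELECT id, major, gpa FROM students WHERE (major = 'Economics' OR major = 'Math') AND gpa > 2.62

Result:
id | major     | gpa 
---+-----------+-----
2  | Economics | 3.24
5  | Economics | 3.87
6  | Math      | 3.31
7  | Math      | 3.31
8  | Math      | 3.93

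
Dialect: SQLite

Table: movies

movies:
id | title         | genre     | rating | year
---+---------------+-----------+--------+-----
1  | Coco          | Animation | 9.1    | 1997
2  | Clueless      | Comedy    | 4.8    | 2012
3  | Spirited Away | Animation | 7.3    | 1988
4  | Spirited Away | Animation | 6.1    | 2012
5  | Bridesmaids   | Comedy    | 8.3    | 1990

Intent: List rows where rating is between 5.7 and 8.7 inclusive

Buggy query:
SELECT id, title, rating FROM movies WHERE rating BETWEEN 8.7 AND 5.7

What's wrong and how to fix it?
Bug: BETWEEN expects the lower bound first; with 8.7 AND 5.7 the range is empty

Fix: Swap the bounds so the smaller value comes first

Corrected query:
SELECT id, title, rating FROM movies WHERE rating BETWEEN 5.7 AND 8.7

Result:
id | title         | rating
---+---------------+-------
3  | Spirited Away | 7.3   
4  | Spirited Away | 6.1   
5  | Bridesmaids   | 8.3   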